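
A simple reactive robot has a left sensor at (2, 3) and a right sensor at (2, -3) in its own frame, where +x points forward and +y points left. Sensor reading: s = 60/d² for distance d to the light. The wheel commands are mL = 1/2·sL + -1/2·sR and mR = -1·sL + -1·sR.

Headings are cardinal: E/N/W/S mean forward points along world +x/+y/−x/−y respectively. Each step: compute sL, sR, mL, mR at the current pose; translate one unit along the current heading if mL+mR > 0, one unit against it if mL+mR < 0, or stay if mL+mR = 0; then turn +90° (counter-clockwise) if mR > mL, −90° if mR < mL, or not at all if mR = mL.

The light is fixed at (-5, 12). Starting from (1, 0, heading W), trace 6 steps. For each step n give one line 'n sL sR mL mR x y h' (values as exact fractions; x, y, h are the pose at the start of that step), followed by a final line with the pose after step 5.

n=0: pose=(1,0,W); sL=60/241, sR=60/97; mL=-4320/23377, mR=-20280/23377; mL+mR=-24600/23377 → advance -1; mR−mL=-15960/23377 → turn -1·90°
n=1: pose=(2,0,N); sL=15/29, sR=3/10; mL=63/580, mR=-237/290; mL+mR=-411/580 → advance -1; mR−mL=-537/580 → turn -1·90°
n=2: pose=(2,-1,E); sL=60/181, sR=60/337; mL=4680/60997, mR=-31080/60997; mL+mR=-26400/60997 → advance -1; mR−mL=-35760/60997 → turn -1·90°
n=3: pose=(1,-1,S); sL=10/51, sR=10/39; mL=-20/663, mR=-100/221; mL+mR=-320/663 → advance -1; mR−mL=-280/663 → turn -1·90°
n=4: pose=(1,0,W); sL=60/241, sR=60/97; mL=-4320/23377, mR=-20280/23377; mL+mR=-24600/23377 → advance -1; mR−mL=-15960/23377 → turn -1·90°
n=5: pose=(2,0,N); sL=15/29, sR=3/10; mL=63/580, mR=-237/290; mL+mR=-411/580 → advance -1; mR−mL=-537/580 → turn -1·90°

0 60/241 60/97 -4320/23377 -20280/23377 1 0 W
1 15/29 3/10 63/580 -237/290 2 0 N
2 60/181 60/337 4680/60997 -31080/60997 2 -1 E
3 10/51 10/39 -20/663 -100/221 1 -1 S
4 60/241 60/97 -4320/23377 -20280/23377 1 0 W
5 15/29 3/10 63/580 -237/290 2 0 N
final 2 -1 E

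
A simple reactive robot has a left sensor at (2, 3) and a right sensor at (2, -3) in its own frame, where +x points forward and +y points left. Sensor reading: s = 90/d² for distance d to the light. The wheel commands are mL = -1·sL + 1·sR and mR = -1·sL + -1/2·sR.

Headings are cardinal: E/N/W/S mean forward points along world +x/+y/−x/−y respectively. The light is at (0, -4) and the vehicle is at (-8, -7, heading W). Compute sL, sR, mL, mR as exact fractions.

left sensor world pos  = (-10, -10); dL² = 136
right sensor world pos = (-10, -4); dR² = 100
sL = 90/136 = 45/68
sR = 90/100 = 9/10
mL = -1·sL + 1·sR = 81/340
mR = -1·sL + -1/2·sR = -189/170

45/68 9/10 81/340 -189/170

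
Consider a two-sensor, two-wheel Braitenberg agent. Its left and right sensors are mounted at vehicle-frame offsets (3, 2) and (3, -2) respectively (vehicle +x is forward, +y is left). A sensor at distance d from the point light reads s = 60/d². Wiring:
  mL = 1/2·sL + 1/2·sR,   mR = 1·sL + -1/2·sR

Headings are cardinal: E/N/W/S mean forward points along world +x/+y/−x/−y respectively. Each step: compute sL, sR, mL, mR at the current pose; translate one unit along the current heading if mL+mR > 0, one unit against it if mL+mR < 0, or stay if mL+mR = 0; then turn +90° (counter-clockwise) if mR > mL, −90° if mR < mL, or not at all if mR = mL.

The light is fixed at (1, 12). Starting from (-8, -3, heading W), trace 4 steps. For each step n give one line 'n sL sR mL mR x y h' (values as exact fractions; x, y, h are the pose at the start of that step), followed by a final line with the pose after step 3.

n=0: pose=(-8,-3,W); sL=60/433, sR=60/313; mL=22380/135529, mR=5790/135529; mL+mR=90/433 → advance +1; mR−mL=-16590/135529 → turn -1·90°
n=1: pose=(-9,-3,N); sL=5/24, sR=15/52; mL=155/624, mR=5/78; mL+mR=5/16 → advance +1; mR−mL=-115/624 → turn -1·90°
n=2: pose=(-9,-2,E); sL=60/193, sR=12/61; mL=2988/11773, mR=2502/11773; mL+mR=90/193 → advance +1; mR−mL=-486/11773 → turn -1·90°
n=3: pose=(-8,-2,S); sL=30/169, sR=6/41; mL=1122/6929, mR=723/6929; mL+mR=45/169 → advance +1; mR−mL=-399/6929 → turn -1·90°

0 60/433 60/313 22380/135529 5790/135529 -8 -3 W
1 5/24 15/52 155/624 5/78 -9 -3 N
2 60/193 12/61 2988/11773 2502/11773 -9 -2 E
3 30/169 6/41 1122/6929 723/6929 -8 -2 S
final -8 -3 W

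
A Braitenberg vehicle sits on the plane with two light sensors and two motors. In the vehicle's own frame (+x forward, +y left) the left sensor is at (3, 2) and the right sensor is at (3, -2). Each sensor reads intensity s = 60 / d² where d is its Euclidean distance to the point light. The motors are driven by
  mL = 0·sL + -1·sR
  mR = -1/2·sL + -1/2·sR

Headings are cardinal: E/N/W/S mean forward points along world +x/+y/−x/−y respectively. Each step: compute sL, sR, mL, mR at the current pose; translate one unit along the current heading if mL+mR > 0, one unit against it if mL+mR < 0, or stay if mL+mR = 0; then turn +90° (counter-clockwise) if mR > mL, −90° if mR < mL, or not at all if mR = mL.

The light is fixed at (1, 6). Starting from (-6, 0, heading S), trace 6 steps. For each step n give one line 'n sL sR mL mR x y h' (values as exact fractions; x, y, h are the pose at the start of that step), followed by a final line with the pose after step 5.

n=0: pose=(-6,0,S); sL=30/53, sR=10/27; mL=-10/27, mR=-670/1431; mL+mR=-400/477 → advance -1; mR−mL=-140/1431 → turn -1·90°
n=1: pose=(-6,1,W); sL=60/149, sR=60/109; mL=-60/109, mR=-7740/16241; mL+mR=-16680/16241 → advance -1; mR−mL=1200/16241 → turn +1·90°
n=2: pose=(-5,1,S); sL=3/4, sR=15/32; mL=-15/32, mR=-39/64; mL+mR=-69/64 → advance -1; mR−mL=-9/64 → turn -1·90°
n=3: pose=(-5,2,W); sL=20/39, sR=12/17; mL=-12/17, mR=-404/663; mL+mR=-872/663 → advance -1; mR−mL=64/663 → turn +1·90°
n=4: pose=(-4,2,S); sL=30/29, sR=30/49; mL=-30/49, mR=-1170/1421; mL+mR=-2040/1421 → advance -1; mR−mL=-300/1421 → turn -1·90°
n=5: pose=(-4,3,W); sL=60/89, sR=12/13; mL=-12/13, mR=-924/1157; mL+mR=-1992/1157 → advance -1; mR−mL=144/1157 → turn +1·90°

0 30/53 10/27 -10/27 -670/1431 -6 0 S
1 60/149 60/109 -60/109 -7740/16241 -6 1 W
2 3/4 15/32 -15/32 -39/64 -5 1 S
3 20/39 12/17 -12/17 -404/663 -5 2 W
4 30/29 30/49 -30/49 -1170/1421 -4 2 S
5 60/89 12/13 -12/13 -924/1157 -4 3 W
final -3 3 S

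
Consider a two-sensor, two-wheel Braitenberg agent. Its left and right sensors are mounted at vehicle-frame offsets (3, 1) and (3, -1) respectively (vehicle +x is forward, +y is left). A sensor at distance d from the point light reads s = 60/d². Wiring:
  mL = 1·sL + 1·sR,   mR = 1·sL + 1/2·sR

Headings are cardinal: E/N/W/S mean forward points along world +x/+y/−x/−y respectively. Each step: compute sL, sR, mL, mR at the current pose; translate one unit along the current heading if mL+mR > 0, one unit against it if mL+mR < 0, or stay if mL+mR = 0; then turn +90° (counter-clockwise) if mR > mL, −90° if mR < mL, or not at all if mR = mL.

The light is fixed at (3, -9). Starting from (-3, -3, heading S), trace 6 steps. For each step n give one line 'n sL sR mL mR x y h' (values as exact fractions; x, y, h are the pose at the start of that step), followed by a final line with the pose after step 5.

0 30/17 30/29 1380/493 1125/493 -3 -3 S
1 60/97 20/39 4280/3783 3310/3783 -3 -4 W
2 15/32 3/5 171/160 123/160 -4 -4 N
3 12/13 60/41 1272/533 882/533 -4 -3 E
4 30/17 30/29 1380/493 1125/493 -3 -3 S
5 60/97 20/39 4280/3783 3310/3783 -3 -4 W
final -4 -4 N

n=0: pose=(-3,-3,S); sL=30/17, sR=30/29; mL=1380/493, mR=1125/493; mL+mR=2505/493 → advance +1; mR−mL=-15/29 → turn -1·90°
n=1: pose=(-3,-4,W); sL=60/97, sR=20/39; mL=4280/3783, mR=3310/3783; mL+mR=2530/1261 → advance +1; mR−mL=-10/39 → turn -1·90°
n=2: pose=(-4,-4,N); sL=15/32, sR=3/5; mL=171/160, mR=123/160; mL+mR=147/80 → advance +1; mR−mL=-3/10 → turn -1·90°
n=3: pose=(-4,-3,E); sL=12/13, sR=60/41; mL=1272/533, mR=882/533; mL+mR=2154/533 → advance +1; mR−mL=-30/41 → turn -1·90°
n=4: pose=(-3,-3,S); sL=30/17, sR=30/29; mL=1380/493, mR=1125/493; mL+mR=2505/493 → advance +1; mR−mL=-15/29 → turn -1·90°
n=5: pose=(-3,-4,W); sL=60/97, sR=20/39; mL=4280/3783, mR=3310/3783; mL+mR=2530/1261 → advance +1; mR−mL=-10/39 → turn -1·90°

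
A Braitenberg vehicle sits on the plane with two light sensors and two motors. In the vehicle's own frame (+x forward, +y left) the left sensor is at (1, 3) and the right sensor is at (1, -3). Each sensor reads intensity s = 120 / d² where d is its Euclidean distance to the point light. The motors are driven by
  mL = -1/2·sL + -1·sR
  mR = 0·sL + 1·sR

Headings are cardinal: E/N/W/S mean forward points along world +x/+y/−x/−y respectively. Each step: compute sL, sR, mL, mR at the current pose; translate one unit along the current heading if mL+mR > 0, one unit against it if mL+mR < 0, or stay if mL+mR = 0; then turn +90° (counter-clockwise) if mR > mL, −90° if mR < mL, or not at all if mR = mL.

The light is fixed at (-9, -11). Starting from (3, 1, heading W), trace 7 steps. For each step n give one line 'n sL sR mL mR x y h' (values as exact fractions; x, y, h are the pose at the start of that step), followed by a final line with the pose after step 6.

n=0: pose=(3,1,W); sL=60/101, sR=60/173; mL=-11250/17473, mR=60/173; mL+mR=-30/101 → advance -1; mR−mL=17310/17473 → turn +1·90°
n=1: pose=(4,1,S); sL=120/377, sR=120/221; mL=-4500/6409, mR=120/221; mL+mR=-60/377 → advance -1; mR−mL=7980/6409 → turn +1·90°
n=2: pose=(4,2,E); sL=30/113, sR=15/37; mL=-2250/4181, mR=15/37; mL+mR=-15/113 → advance -1; mR−mL=3945/4181 → turn +1·90°
n=3: pose=(3,2,N); sL=120/277, sR=120/421; mL=-58500/116617, mR=120/421; mL+mR=-60/277 → advance -1; mR−mL=91740/116617 → turn +1·90°
n=4: pose=(3,1,W); sL=60/101, sR=60/173; mL=-11250/17473, mR=60/173; mL+mR=-30/101 → advance -1; mR−mL=17310/17473 → turn +1·90°
n=5: pose=(4,1,S); sL=120/377, sR=120/221; mL=-4500/6409, mR=120/221; mL+mR=-60/377 → advance -1; mR−mL=7980/6409 → turn +1·90°
n=6: pose=(4,2,E); sL=30/113, sR=15/37; mL=-2250/4181, mR=15/37; mL+mR=-15/113 → advance -1; mR−mL=3945/4181 → turn +1·90°

0 60/101 60/173 -11250/17473 60/173 3 1 W
1 120/377 120/221 -4500/6409 120/221 4 1 S
2 30/113 15/37 -2250/4181 15/37 4 2 E
3 120/277 120/421 -58500/116617 120/421 3 2 N
4 60/101 60/173 -11250/17473 60/173 3 1 W
5 120/377 120/221 -4500/6409 120/221 4 1 S
6 30/113 15/37 -2250/4181 15/37 4 2 E
final 3 2 N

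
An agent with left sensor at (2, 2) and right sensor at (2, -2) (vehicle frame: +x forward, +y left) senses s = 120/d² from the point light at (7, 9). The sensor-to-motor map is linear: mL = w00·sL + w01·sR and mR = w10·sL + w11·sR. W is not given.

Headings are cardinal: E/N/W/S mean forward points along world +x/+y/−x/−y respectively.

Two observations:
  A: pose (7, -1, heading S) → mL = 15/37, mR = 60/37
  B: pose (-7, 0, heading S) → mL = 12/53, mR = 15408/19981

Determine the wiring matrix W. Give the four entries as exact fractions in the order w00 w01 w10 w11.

obs A: pose=(7,-1,S) → sL=30/37, sR=30/37, mL=15/37, mR=60/37
obs B: pose=(-7,0,S) → sL=24/53, sR=120/377, mL=12/53, mR=15408/19981
sensor matrix S = [[30/37, 30/37], [24/53, 120/377]]; det S = -80640/739297
solve [mL_A; mL_B] = S·[w00; w01] and [mR_A; mR_B] = S·[w10; w11]:
  w00 = 1/2, w01 = 0, w10 = 1, w11 = 1

1/2 0 1 1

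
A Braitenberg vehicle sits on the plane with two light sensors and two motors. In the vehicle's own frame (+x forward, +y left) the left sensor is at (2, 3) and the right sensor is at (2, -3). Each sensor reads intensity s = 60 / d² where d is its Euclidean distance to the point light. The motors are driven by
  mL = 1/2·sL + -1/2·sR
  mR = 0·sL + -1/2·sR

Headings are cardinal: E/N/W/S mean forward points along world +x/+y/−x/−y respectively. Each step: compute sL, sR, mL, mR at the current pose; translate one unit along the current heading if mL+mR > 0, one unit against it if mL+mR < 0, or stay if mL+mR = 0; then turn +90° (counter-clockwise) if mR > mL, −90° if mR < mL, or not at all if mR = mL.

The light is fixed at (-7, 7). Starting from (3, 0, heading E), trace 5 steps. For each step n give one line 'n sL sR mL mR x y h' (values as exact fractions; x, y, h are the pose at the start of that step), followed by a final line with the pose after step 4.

n=0: pose=(3,0,E); sL=3/8, sR=15/61; mL=63/976, mR=-15/122; mL+mR=-57/976 → advance -1; mR−mL=-3/16 → turn -1·90°
n=1: pose=(2,0,S); sL=4/15, sR=20/39; mL=-8/65, mR=-10/39; mL+mR=-74/195 → advance -1; mR−mL=-2/15 → turn -1·90°
n=2: pose=(2,1,W); sL=6/13, sR=30/29; mL=-108/377, mR=-15/29; mL+mR=-303/377 → advance -1; mR−mL=-3/13 → turn -1·90°
n=3: pose=(3,1,N); sL=12/13, sR=12/37; mL=144/481, mR=-6/37; mL+mR=66/481 → advance +1; mR−mL=-6/13 → turn -1·90°
n=4: pose=(3,2,E); sL=15/37, sR=15/52; mL=225/3848, mR=-15/104; mL+mR=-165/1924 → advance -1; mR−mL=-15/74 → turn -1·90°

0 3/8 15/61 63/976 -15/122 3 0 E
1 4/15 20/39 -8/65 -10/39 2 0 S
2 6/13 30/29 -108/377 -15/29 2 1 W
3 12/13 12/37 144/481 -6/37 3 1 N
4 15/37 15/52 225/3848 -15/104 3 2 E
final 2 2 S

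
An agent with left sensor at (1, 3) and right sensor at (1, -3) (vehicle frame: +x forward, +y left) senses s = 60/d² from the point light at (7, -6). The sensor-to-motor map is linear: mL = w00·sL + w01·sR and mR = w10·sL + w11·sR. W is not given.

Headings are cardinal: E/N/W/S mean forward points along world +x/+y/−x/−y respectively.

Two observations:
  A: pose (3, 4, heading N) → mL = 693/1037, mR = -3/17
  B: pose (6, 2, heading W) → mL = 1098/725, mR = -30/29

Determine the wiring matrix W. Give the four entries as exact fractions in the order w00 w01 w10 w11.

1/2 1 -1/2 0

obs A: pose=(3,4,N) → sL=6/17, sR=30/61, mL=693/1037, mR=-3/17
obs B: pose=(6,2,W) → sL=60/29, sR=12/25, mL=1098/725, mR=-30/29
sensor matrix S = [[6/17, 30/61], [60/29, 12/25]]; det S = -637632/751825
solve [mL_A; mL_B] = S·[w00; w01] and [mR_A; mR_B] = S·[w10; w11]:
  w00 = 1/2, w01 = 1, w10 = -1/2, w11 = 0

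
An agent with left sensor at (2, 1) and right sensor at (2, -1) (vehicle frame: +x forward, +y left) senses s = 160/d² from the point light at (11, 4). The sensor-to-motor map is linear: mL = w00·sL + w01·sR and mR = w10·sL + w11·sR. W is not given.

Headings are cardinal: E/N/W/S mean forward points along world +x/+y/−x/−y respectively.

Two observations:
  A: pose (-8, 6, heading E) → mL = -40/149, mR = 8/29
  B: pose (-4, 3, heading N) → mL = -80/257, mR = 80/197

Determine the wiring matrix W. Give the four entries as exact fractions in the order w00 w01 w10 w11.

-1/2 0 0 1/2

obs A: pose=(-8,6,E) → sL=80/149, sR=16/29, mL=-40/149, mR=8/29
obs B: pose=(-4,3,N) → sL=160/257, sR=160/197, mL=-80/257, mR=80/197
sensor matrix S = [[80/149, 16/29], [160/257, 160/197]]; det S = 20254720/218767909
solve [mL_A; mL_B] = S·[w00; w01] and [mR_A; mR_B] = S·[w10; w11]:
  w00 = -1/2, w01 = 0, w10 = 0, w11 = 1/2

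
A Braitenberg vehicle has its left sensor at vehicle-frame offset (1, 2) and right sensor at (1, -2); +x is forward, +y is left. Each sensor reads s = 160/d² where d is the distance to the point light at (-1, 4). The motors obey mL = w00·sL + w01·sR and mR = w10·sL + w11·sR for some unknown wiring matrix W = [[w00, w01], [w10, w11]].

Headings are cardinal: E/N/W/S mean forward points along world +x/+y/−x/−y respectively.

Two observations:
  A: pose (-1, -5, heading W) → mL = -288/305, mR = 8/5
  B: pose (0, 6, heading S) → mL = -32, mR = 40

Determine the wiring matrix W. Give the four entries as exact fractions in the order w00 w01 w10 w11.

1/2 -1/2 0 1/2

obs A: pose=(-1,-5,W) → sL=80/61, sR=16/5, mL=-288/305, mR=8/5
obs B: pose=(0,6,S) → sL=16, sR=80, mL=-32, mR=40
sensor matrix S = [[80/61, 16/5], [16, 80]]; det S = 16384/305
solve [mL_A; mL_B] = S·[w00; w01] and [mR_A; mR_B] = S·[w10; w11]:
  w00 = 1/2, w01 = -1/2, w10 = 0, w11 = 1/2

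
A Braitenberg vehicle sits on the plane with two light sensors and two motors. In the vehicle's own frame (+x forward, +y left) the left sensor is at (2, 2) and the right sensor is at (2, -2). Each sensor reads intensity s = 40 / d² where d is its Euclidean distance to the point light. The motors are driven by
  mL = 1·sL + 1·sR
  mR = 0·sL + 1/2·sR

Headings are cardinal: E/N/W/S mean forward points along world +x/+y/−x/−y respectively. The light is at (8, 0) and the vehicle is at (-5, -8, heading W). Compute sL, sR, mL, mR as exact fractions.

left sensor world pos  = (-7, -10); dL² = 325
right sensor world pos = (-7, -6); dR² = 261
sL = 40/325 = 8/65
sR = 40/261 = 40/261
mL = 1·sL + 1·sR = 4688/16965
mR = 0·sL + 1/2·sR = 20/261

8/65 40/261 4688/16965 20/261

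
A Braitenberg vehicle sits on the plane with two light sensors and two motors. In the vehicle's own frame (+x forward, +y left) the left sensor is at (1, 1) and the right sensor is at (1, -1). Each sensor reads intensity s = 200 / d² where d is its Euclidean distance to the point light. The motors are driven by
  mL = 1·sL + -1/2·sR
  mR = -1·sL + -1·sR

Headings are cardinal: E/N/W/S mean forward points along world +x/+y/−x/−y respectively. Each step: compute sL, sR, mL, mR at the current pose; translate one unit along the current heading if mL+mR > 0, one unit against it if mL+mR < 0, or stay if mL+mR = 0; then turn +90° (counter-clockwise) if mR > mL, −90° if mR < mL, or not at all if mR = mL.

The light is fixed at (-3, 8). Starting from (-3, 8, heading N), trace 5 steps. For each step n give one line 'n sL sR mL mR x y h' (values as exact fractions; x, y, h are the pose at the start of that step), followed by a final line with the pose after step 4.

n=0: pose=(-3,8,N); sL=100, sR=100; mL=50, mR=-200; mL+mR=-150 → advance -1; mR−mL=-250 → turn -1·90°
n=1: pose=(-3,7,E); sL=200, sR=40; mL=180, mR=-240; mL+mR=-60 → advance -1; mR−mL=-420 → turn -1·90°
n=2: pose=(-4,7,S); sL=50, sR=25; mL=75/2, mR=-75; mL+mR=-75/2 → advance -1; mR−mL=-225/2 → turn -1·90°
n=3: pose=(-4,8,W); sL=40, sR=40; mL=20, mR=-80; mL+mR=-60 → advance -1; mR−mL=-100 → turn -1·90°
n=4: pose=(-3,8,N); sL=100, sR=100; mL=50, mR=-200; mL+mR=-150 → advance -1; mR−mL=-250 → turn -1·90°

0 100 100 50 -200 -3 8 N
1 200 40 180 -240 -3 7 E
2 50 25 75/2 -75 -4 7 S
3 40 40 20 -80 -4 8 W
4 100 100 50 -200 -3 8 N
final -3 7 E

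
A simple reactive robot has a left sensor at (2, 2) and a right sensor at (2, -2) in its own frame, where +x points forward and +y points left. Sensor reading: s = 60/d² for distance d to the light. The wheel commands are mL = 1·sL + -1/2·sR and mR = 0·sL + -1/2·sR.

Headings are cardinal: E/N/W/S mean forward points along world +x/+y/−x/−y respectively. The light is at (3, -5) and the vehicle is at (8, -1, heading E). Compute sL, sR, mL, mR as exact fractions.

12/17 60/53 126/901 -30/53

left sensor world pos  = (10, 1); dL² = 85
right sensor world pos = (10, -3); dR² = 53
sL = 60/85 = 12/17
sR = 60/53 = 60/53
mL = 1·sL + -1/2·sR = 126/901
mR = 0·sL + -1/2·sR = -30/53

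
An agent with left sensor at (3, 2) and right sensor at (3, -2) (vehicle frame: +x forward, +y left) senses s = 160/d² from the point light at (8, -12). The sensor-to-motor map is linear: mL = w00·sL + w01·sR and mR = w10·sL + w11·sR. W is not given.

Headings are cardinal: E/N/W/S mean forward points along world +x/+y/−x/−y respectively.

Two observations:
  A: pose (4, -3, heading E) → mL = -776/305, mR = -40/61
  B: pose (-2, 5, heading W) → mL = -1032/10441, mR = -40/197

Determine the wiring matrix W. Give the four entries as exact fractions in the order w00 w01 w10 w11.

1/2 -1 -1/2 0

obs A: pose=(4,-3,E) → sL=80/61, sR=16/5, mL=-776/305, mR=-40/61
obs B: pose=(-2,5,W) → sL=80/197, sR=16/53, mL=-1032/10441, mR=-40/197
sensor matrix S = [[80/61, 16/5], [80/197, 16/53]]; det S = -575488/636901
solve [mL_A; mL_B] = S·[w00; w01] and [mR_A; mR_B] = S·[w10; w11]:
  w00 = 1/2, w01 = -1, w10 = -1/2, w11 = 0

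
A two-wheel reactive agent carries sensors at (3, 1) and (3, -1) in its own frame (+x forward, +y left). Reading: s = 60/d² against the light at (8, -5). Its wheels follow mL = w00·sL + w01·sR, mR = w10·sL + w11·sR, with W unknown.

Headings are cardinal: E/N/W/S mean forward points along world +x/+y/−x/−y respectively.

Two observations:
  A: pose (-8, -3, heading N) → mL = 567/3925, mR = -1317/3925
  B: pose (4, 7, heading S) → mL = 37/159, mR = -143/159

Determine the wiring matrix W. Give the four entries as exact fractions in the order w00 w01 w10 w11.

-1/2 1 -1/2 -1

obs A: pose=(-8,-3,N) → sL=30/157, sR=6/25, mL=567/3925, mR=-1317/3925
obs B: pose=(4,7,S) → sL=2/3, sR=30/53, mL=37/159, mR=-143/159
sensor matrix S = [[30/157, 6/25], [2/3, 30/53]]; det S = -10784/208025
solve [mL_A; mL_B] = S·[w00; w01] and [mR_A; mR_B] = S·[w10; w11]:
  w00 = -1/2, w01 = 1, w10 = -1/2, w11 = -1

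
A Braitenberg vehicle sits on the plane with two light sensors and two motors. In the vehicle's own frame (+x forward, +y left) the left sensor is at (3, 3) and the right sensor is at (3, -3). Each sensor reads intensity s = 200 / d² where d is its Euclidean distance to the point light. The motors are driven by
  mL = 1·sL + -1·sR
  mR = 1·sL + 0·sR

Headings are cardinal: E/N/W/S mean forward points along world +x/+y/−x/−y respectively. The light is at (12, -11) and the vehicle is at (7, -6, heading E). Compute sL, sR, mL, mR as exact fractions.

left sensor world pos  = (10, -3); dL² = 68
right sensor world pos = (10, -9); dR² = 8
sL = 200/68 = 50/17
sR = 200/8 = 25
mL = 1·sL + -1·sR = -375/17
mR = 1·sL + 0·sR = 50/17

50/17 25 -375/17 50/17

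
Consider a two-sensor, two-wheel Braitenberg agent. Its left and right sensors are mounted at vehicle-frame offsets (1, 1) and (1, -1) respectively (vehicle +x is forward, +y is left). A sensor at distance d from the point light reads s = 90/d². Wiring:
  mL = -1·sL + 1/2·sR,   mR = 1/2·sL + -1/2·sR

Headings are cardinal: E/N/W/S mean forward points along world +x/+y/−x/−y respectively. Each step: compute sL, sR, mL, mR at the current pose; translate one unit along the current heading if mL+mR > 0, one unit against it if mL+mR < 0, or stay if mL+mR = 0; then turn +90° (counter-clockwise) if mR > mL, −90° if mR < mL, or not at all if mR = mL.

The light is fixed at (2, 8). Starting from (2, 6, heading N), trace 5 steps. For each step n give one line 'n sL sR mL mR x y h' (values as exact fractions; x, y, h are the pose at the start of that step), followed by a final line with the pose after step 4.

n=0: pose=(2,6,N); sL=45, sR=45; mL=-45/2, mR=0; mL+mR=-45/2 → advance -1; mR−mL=45/2 → turn +1·90°
n=1: pose=(2,5,W); sL=90/17, sR=18; mL=63/17, mR=-108/17; mL+mR=-45/17 → advance -1; mR−mL=-171/17 → turn -1·90°
n=2: pose=(3,5,N); sL=45/2, sR=45/4; mL=-135/8, mR=45/8; mL+mR=-45/4 → advance -1; mR−mL=45/2 → turn +1·90°
n=3: pose=(3,4,W); sL=18/5, sR=10; mL=7/5, mR=-16/5; mL+mR=-9/5 → advance -1; mR−mL=-23/5 → turn -1·90°
n=4: pose=(4,4,N); sL=9, sR=5; mL=-13/2, mR=2; mL+mR=-9/2 → advance -1; mR−mL=17/2 → turn +1·90°

0 45 45 -45/2 0 2 6 N
1 90/17 18 63/17 -108/17 2 5 W
2 45/2 45/4 -135/8 45/8 3 5 N
3 18/5 10 7/5 -16/5 3 4 W
4 9 5 -13/2 2 4 4 N
final 4 3 W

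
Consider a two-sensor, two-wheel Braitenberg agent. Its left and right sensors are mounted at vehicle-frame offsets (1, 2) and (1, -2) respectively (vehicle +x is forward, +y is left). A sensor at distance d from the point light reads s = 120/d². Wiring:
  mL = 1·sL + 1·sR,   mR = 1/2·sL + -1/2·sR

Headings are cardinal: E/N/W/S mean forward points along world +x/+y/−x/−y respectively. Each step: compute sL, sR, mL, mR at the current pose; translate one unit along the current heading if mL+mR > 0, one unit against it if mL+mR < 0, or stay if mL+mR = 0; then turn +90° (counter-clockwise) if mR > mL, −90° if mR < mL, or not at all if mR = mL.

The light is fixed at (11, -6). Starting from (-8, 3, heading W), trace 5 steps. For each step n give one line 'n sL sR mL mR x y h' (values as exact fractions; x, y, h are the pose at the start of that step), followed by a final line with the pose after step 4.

n=0: pose=(-8,3,W); sL=120/449, sR=120/521; mL=116400/233929, mR=4320/233929; mL+mR=120720/233929 → advance +1; mR−mL=-112080/233929 → turn -1·90°
n=1: pose=(-9,3,N); sL=15/73, sR=15/53; mL=1890/3869, mR=-150/3869; mL+mR=1740/3869 → advance +1; mR−mL=-2040/3869 → turn -1·90°
n=2: pose=(-9,4,E); sL=24/101, sR=24/85; mL=4464/8585, mR=-192/8585; mL+mR=4272/8585 → advance +1; mR−mL=-4656/8585 → turn -1·90°
n=3: pose=(-8,4,S); sL=12/37, sR=20/87; mL=1784/3219, mR=152/3219; mL+mR=1936/3219 → advance +1; mR−mL=-544/1073 → turn -1·90°
n=4: pose=(-8,3,W); sL=120/449, sR=120/521; mL=116400/233929, mR=4320/233929; mL+mR=120720/233929 → advance +1; mR−mL=-112080/233929 → turn -1·90°

0 120/449 120/521 116400/233929 4320/233929 -8 3 W
1 15/73 15/53 1890/3869 -150/3869 -9 3 N
2 24/101 24/85 4464/8585 -192/8585 -9 4 E
3 12/37 20/87 1784/3219 152/3219 -8 4 S
4 120/449 120/521 116400/233929 4320/233929 -8 3 W
final -9 3 N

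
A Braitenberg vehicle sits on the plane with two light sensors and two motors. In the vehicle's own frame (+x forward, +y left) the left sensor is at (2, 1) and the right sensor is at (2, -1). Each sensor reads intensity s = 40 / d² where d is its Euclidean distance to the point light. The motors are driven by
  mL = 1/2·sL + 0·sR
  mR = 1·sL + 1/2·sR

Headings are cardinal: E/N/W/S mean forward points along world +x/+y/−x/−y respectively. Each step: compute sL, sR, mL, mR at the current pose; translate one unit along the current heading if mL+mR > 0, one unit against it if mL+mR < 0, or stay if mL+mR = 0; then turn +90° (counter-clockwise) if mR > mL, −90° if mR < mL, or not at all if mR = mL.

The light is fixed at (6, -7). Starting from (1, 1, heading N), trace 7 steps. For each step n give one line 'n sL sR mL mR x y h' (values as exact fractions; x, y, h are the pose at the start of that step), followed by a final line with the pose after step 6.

n=0: pose=(1,1,N); sL=5/17, sR=10/29; mL=5/34, mR=230/493; mL+mR=605/986 → advance +1; mR−mL=315/986 → turn +1·90°
n=1: pose=(1,2,W); sL=40/113, sR=40/149; mL=20/113, mR=8220/16837; mL+mR=11200/16837 → advance +1; mR−mL=5240/16837 → turn +1·90°
n=2: pose=(0,2,S); sL=20/37, sR=20/49; mL=10/37, mR=1350/1813; mL+mR=1840/1813 → advance +1; mR−mL=860/1813 → turn +1·90°
n=3: pose=(0,1,E); sL=40/97, sR=8/13; mL=20/97, mR=908/1261; mL+mR=1168/1261 → advance +1; mR−mL=648/1261 → turn +1·90°
n=4: pose=(1,1,N); sL=5/17, sR=10/29; mL=5/34, mR=230/493; mL+mR=605/986 → advance +1; mR−mL=315/986 → turn +1·90°
n=5: pose=(1,2,W); sL=40/113, sR=40/149; mL=20/113, mR=8220/16837; mL+mR=11200/16837 → advance +1; mR−mL=5240/16837 → turn +1·90°
n=6: pose=(0,2,S); sL=20/37, sR=20/49; mL=10/37, mR=1350/1813; mL+mR=1840/1813 → advance +1; mR−mL=860/1813 → turn +1·90°

0 5/17 10/29 5/34 230/493 1 1 N
1 40/113 40/149 20/113 8220/16837 1 2 W
2 20/37 20/49 10/37 1350/1813 0 2 S
3 40/97 8/13 20/97 908/1261 0 1 E
4 5/17 10/29 5/34 230/493 1 1 N
5 40/113 40/149 20/113 8220/16837 1 2 W
6 20/37 20/49 10/37 1350/1813 0 2 S
final 0 1 E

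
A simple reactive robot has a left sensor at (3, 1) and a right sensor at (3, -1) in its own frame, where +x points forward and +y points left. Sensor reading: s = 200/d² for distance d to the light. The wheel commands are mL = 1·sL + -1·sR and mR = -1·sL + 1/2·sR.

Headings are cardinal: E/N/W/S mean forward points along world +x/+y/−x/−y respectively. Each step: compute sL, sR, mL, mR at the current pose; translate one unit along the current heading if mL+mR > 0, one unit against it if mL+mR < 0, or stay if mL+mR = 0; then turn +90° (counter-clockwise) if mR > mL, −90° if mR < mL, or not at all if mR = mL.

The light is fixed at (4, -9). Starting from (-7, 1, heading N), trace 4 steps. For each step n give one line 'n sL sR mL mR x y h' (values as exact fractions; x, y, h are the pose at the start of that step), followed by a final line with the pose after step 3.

0 200/313 200/269 -8800/84197 -22500/84197 -7 1 N
1 50/41 25/16 -225/656 -575/1312 -7 0 E
2 200/157 40/41 1920/6437 -5060/6437 -8 0 S
3 100/153 100/173 2000/26469 -9650/26469 -8 1 W
final -7 1 N

n=0: pose=(-7,1,N); sL=200/313, sR=200/269; mL=-8800/84197, mR=-22500/84197; mL+mR=-100/269 → advance -1; mR−mL=-13700/84197 → turn -1·90°
n=1: pose=(-7,0,E); sL=50/41, sR=25/16; mL=-225/656, mR=-575/1312; mL+mR=-25/32 → advance -1; mR−mL=-125/1312 → turn -1·90°
n=2: pose=(-8,0,S); sL=200/157, sR=40/41; mL=1920/6437, mR=-5060/6437; mL+mR=-20/41 → advance -1; mR−mL=-6980/6437 → turn -1·90°
n=3: pose=(-8,1,W); sL=100/153, sR=100/173; mL=2000/26469, mR=-9650/26469; mL+mR=-50/173 → advance -1; mR−mL=-11650/26469 → turn -1·90°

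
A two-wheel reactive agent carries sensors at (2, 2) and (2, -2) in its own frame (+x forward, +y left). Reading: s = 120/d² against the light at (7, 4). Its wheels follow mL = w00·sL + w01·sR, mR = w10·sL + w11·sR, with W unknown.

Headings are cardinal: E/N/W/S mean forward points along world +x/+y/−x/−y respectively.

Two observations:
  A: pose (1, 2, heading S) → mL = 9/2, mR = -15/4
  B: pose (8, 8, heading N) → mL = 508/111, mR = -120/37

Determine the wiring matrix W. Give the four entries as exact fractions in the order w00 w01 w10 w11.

obs A: pose=(1,2,S) → sL=15/4, sR=3/2, mL=9/2, mR=-15/4
obs B: pose=(8,8,N) → sL=120/37, sR=8/3, mL=508/111, mR=-120/37
sensor matrix S = [[15/4, 3/2], [120/37, 8/3]]; det S = 190/37
solve [mL_A; mL_B] = S·[w00; w01] and [mR_A; mR_B] = S·[w10; w11]:
  w00 = 1, w01 = 1/2, w10 = -1, w11 = 0

1 1/2 -1 0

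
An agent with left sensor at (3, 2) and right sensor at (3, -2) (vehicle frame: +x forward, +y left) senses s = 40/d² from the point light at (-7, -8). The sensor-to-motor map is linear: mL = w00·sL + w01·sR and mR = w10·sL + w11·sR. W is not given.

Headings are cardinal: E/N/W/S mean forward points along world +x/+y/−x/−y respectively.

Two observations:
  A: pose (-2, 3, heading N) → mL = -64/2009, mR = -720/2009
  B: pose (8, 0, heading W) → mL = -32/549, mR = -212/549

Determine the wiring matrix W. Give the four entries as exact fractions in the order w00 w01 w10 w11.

-1 1 -1 -1

obs A: pose=(-2,3,N) → sL=8/41, sR=8/49, mL=-64/2009, mR=-720/2009
obs B: pose=(8,0,W) → sL=2/9, sR=10/61, mL=-32/549, mR=-212/549
sensor matrix S = [[8/41, 8/49], [2/9, 10/61]]; det S = -4736/1102941
solve [mL_A; mL_B] = S·[w00; w01] and [mR_A; mR_B] = S·[w10; w11]:
  w00 = -1, w01 = 1, w10 = -1, w11 = -1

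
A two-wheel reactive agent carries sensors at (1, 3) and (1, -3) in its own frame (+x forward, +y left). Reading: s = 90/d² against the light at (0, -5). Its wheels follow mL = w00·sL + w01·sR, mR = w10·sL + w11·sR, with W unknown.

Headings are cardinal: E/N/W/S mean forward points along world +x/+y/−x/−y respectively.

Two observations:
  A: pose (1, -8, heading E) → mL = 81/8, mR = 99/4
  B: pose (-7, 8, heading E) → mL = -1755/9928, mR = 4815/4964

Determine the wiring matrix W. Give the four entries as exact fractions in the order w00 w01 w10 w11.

1/2 -1/2 1 1

obs A: pose=(1,-8,E) → sL=45/2, sR=9/4, mL=81/8, mR=99/4
obs B: pose=(-7,8,E) → sL=45/146, sR=45/68, mL=-1755/9928, mR=4815/4964
sensor matrix S = [[45/2, 9/4], [45/146, 45/68]]; det S = 35235/2482
solve [mL_A; mL_B] = S·[w00; w01] and [mR_A; mR_B] = S·[w10; w11]:
  w00 = 1/2, w01 = -1/2, w10 = 1, w11 = 1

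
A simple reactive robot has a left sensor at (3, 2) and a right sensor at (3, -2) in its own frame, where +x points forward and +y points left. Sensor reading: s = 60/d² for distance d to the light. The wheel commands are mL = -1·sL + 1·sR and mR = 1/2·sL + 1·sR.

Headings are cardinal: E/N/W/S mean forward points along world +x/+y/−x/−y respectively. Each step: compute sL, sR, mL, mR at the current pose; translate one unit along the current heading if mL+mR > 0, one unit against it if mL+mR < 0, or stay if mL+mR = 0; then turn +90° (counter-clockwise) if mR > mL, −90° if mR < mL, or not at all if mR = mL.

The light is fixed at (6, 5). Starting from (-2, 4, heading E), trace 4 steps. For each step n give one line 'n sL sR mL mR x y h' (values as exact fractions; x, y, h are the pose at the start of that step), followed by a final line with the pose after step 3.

0 30/13 30/17 -120/221 645/221 -2 4 E
1 12/17 60/29 672/493 1194/493 -1 4 N
2 15/26 15/26 0 45/52 -1 5 W
3 4/3 60/109 -256/327 398/327 -2 5 S
final -2 4 E

n=0: pose=(-2,4,E); sL=30/13, sR=30/17; mL=-120/221, mR=645/221; mL+mR=525/221 → advance +1; mR−mL=45/13 → turn +1·90°
n=1: pose=(-1,4,N); sL=12/17, sR=60/29; mL=672/493, mR=1194/493; mL+mR=1866/493 → advance +1; mR−mL=18/17 → turn +1·90°
n=2: pose=(-1,5,W); sL=15/26, sR=15/26; mL=0, mR=45/52; mL+mR=45/52 → advance +1; mR−mL=45/52 → turn +1·90°
n=3: pose=(-2,5,S); sL=4/3, sR=60/109; mL=-256/327, mR=398/327; mL+mR=142/327 → advance +1; mR−mL=2 → turn +1·90°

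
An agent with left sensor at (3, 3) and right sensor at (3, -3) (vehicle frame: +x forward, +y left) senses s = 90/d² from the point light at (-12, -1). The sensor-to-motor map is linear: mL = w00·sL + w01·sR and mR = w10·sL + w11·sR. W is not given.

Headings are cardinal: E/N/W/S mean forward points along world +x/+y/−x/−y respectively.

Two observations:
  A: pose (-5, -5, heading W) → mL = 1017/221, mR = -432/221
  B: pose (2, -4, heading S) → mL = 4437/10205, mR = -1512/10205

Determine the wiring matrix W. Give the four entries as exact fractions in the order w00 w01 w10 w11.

obs A: pose=(-5,-5,W) → sL=18/13, sR=90/17, mL=1017/221, mR=-432/221
obs B: pose=(2,-4,S) → sL=18/65, sR=90/157, mL=4437/10205, mR=-1512/10205
sensor matrix S = [[18/13, 90/17], [18/65, 90/157]]; det S = -23328/34697
solve [mL_A; mL_B] = S·[w00; w01] and [mR_A; mR_B] = S·[w10; w11]:
  w00 = -1/2, w01 = 1, w10 = 1/2, w11 = -1/2

-1/2 1 1/2 -1/2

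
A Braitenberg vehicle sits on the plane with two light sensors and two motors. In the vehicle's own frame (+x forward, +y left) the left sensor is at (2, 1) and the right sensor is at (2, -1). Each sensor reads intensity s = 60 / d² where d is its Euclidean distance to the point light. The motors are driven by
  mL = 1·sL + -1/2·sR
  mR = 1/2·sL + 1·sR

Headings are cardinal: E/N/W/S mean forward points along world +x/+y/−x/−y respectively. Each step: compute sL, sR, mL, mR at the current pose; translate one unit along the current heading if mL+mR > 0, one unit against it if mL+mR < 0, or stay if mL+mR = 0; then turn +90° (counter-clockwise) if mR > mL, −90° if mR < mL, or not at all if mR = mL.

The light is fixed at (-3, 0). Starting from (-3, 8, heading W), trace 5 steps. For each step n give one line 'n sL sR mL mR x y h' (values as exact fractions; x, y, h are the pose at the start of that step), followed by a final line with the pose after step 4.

0 60/53 12/17 702/901 1146/901 -3 8 W
1 5/3 3/2 11/12 7/3 -4 8 S
2 12/13 60/37 54/481 1002/481 -4 7 E
3 30/41 30/41 15/41 45/41 -3 7 N
4 60/53 12/17 702/901 1146/901 -3 8 W
final -4 8 S

n=0: pose=(-3,8,W); sL=60/53, sR=12/17; mL=702/901, mR=1146/901; mL+mR=1848/901 → advance +1; mR−mL=444/901 → turn +1·90°
n=1: pose=(-4,8,S); sL=5/3, sR=3/2; mL=11/12, mR=7/3; mL+mR=13/4 → advance +1; mR−mL=17/12 → turn +1·90°
n=2: pose=(-4,7,E); sL=12/13, sR=60/37; mL=54/481, mR=1002/481; mL+mR=1056/481 → advance +1; mR−mL=948/481 → turn +1·90°
n=3: pose=(-3,7,N); sL=30/41, sR=30/41; mL=15/41, mR=45/41; mL+mR=60/41 → advance +1; mR−mL=30/41 → turn +1·90°
n=4: pose=(-3,8,W); sL=60/53, sR=12/17; mL=702/901, mR=1146/901; mL+mR=1848/901 → advance +1; mR−mL=444/901 → turn +1·90°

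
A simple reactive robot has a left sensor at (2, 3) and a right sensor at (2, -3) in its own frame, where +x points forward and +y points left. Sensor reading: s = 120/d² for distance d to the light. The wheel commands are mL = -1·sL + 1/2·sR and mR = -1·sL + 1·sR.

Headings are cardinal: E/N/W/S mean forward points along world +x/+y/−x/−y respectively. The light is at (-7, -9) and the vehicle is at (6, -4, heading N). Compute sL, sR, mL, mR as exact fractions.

left sensor world pos  = (3, -2); dL² = 149
right sensor world pos = (9, -2); dR² = 305
sL = 120/149 = 120/149
sR = 120/305 = 24/61
mL = -1·sL + 1/2·sR = -5532/9089
mR = -1·sL + 1·sR = -3744/9089

120/149 24/61 -5532/9089 -3744/9089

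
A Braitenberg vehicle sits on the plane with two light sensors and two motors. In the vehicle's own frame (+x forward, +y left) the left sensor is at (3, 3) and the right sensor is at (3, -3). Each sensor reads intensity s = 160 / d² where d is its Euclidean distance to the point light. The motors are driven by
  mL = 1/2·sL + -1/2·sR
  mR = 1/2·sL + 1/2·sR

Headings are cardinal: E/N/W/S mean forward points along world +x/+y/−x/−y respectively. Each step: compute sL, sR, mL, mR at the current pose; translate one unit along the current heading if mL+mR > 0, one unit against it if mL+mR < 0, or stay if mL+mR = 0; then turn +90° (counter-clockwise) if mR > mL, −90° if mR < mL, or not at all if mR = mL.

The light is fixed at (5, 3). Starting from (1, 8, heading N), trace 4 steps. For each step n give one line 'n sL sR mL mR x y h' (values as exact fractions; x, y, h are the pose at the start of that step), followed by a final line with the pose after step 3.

n=0: pose=(1,8,N); sL=160/113, sR=32/13; mL=-768/1469, mR=2848/1469; mL+mR=160/113 → advance +1; mR−mL=32/13 → turn +1·90°
n=1: pose=(1,9,W); sL=80/29, sR=16/13; mL=288/377, mR=752/377; mL+mR=80/29 → advance +1; mR−mL=16/13 → turn +1·90°
n=2: pose=(0,9,S); sL=160/13, sR=160/73; mL=4800/949, mR=6880/949; mL+mR=160/13 → advance +1; mR−mL=160/73 → turn +1·90°
n=3: pose=(0,8,E); sL=40/17, sR=20; mL=-150/17, mR=190/17; mL+mR=40/17 → advance +1; mR−mL=20 → turn +1·90°

0 160/113 32/13 -768/1469 2848/1469 1 8 N
1 80/29 16/13 288/377 752/377 1 9 W
2 160/13 160/73 4800/949 6880/949 0 9 S
3 40/17 20 -150/17 190/17 0 8 E
final 1 8 N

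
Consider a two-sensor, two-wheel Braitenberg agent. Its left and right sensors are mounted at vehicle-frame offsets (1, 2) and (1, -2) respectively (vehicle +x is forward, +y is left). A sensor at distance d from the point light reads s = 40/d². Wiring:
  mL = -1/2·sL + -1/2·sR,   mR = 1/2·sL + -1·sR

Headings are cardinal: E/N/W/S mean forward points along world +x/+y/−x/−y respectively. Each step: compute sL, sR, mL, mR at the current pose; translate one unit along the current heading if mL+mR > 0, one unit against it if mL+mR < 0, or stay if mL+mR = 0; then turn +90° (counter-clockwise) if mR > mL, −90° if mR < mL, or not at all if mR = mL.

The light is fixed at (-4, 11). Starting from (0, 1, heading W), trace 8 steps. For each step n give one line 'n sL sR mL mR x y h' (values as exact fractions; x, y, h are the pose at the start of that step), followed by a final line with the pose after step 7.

n=0: pose=(0,1,W); sL=40/153, sR=40/73; mL=-4520/11169, mR=-4660/11169; mL+mR=-60/73 → advance -1; mR−mL=-140/11169 → turn -1·90°
n=1: pose=(1,1,N); sL=4/9, sR=4/13; mL=-44/117, mR=-10/117; mL+mR=-6/13 → advance -1; mR−mL=34/117 → turn +1·90°
n=2: pose=(1,0,W); sL=8/37, sR=40/97; mL=-1128/3589, mR=-1092/3589; mL+mR=-60/97 → advance -1; mR−mL=36/3589 → turn +1·90°
n=3: pose=(2,0,S); sL=5/26, sR=1/4; mL=-23/104, mR=-2/13; mL+mR=-3/8 → advance -1; mR−mL=7/104 → turn +1·90°
n=4: pose=(2,1,E); sL=40/113, sR=40/193; mL=-6120/21809, mR=-660/21809; mL+mR=-60/193 → advance -1; mR−mL=5460/21809 → turn +1·90°
n=5: pose=(1,1,N); sL=4/9, sR=4/13; mL=-44/117, mR=-10/117; mL+mR=-6/13 → advance -1; mR−mL=34/117 → turn +1·90°
n=6: pose=(1,0,W); sL=8/37, sR=40/97; mL=-1128/3589, mR=-1092/3589; mL+mR=-60/97 → advance -1; mR−mL=36/3589 → turn +1·90°
n=7: pose=(2,0,S); sL=5/26, sR=1/4; mL=-23/104, mR=-2/13; mL+mR=-3/8 → advance -1; mR−mL=7/104 → turn +1·90°

0 40/153 40/73 -4520/11169 -4660/11169 0 1 W
1 4/9 4/13 -44/117 -10/117 1 1 N
2 8/37 40/97 -1128/3589 -1092/3589 1 0 W
3 5/26 1/4 -23/104 -2/13 2 0 S
4 40/113 40/193 -6120/21809 -660/21809 2 1 E
5 4/9 4/13 -44/117 -10/117 1 1 N
6 8/37 40/97 -1128/3589 -1092/3589 1 0 W
7 5/26 1/4 -23/104 -2/13 2 0 S
final 2 1 E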